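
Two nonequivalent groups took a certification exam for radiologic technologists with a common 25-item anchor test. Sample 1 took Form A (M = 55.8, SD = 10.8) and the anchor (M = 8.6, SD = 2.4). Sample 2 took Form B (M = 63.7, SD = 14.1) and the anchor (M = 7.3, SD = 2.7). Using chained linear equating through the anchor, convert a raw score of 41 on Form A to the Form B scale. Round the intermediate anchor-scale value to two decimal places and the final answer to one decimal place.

53.3

Form A → anchor (Sample 1): v = (2.4/10.8)(41 − 55.8) + 8.6 = 5.31
anchor → Form B (Sample 2): y = (14.1/2.7)(5.31 − 7.3) + 63.7 = 53.3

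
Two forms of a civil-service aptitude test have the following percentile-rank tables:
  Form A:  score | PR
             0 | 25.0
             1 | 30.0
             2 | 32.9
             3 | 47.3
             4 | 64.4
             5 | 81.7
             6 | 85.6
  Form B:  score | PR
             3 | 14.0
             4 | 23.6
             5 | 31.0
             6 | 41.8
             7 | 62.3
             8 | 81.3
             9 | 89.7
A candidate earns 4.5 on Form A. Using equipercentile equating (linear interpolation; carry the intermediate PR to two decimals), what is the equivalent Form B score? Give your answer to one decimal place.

7.6

PR of 4.5 on Form A: 64.4 + (4.5 − 4)/(5 − 4) × (81.7 − 64.4) = 73.05
On Form B, PR 73.05 falls between score 7 (PR 62.3) and 8 (PR 81.3).
Interpolate: 7 + (73.05 − 62.3)/(81.3 − 62.3) × (8 − 7) = 7.6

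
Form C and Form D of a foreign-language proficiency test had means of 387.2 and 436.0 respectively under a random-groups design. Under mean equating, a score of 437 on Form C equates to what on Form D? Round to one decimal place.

Mean equating: y = x + (M_Y − M_X) = 437 + (436.0 − 387.2) = 485.8

485.8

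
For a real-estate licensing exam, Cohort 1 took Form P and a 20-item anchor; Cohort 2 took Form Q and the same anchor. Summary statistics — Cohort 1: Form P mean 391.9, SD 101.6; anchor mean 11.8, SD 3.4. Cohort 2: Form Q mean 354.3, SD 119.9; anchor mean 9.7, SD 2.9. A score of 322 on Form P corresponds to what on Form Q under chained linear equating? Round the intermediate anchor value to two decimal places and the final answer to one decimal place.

Form P → anchor (Cohort 1): v = (3.4/101.6)(322 − 391.9) + 11.8 = 9.46
anchor → Form Q (Cohort 2): y = (119.9/2.9)(9.46 − 9.7) + 354.3 = 344.4

344.4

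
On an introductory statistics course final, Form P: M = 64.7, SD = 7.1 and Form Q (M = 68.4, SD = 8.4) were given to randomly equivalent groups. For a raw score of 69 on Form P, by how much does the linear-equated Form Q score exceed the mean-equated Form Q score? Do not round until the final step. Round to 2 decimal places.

0.79

Mean-equated: 69 + (68.4 − 64.7) = 72.70
Linear-equated: (8.4/7.1)(69 − 64.7) + 68.4 = 73.487
Difference = 73.487 − 72.70 = 0.79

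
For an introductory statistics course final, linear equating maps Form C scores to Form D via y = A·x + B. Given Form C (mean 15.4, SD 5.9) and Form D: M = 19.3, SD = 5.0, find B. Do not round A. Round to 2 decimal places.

A = SD_Y / SD_X = 5.0 / 5.9 = 0.847458
B = M_Y − A·M_X = 19.3 − 0.847458 × 15.4 = 6.25

6.25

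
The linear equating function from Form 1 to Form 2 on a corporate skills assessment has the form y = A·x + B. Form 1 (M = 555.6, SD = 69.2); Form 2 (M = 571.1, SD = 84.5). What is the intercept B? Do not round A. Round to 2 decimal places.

-107.34

A = SD_Y / SD_X = 84.5 / 69.2 = 1.221098
B = M_Y − A·M_X = 571.1 − 1.221098 × 555.6 = -107.34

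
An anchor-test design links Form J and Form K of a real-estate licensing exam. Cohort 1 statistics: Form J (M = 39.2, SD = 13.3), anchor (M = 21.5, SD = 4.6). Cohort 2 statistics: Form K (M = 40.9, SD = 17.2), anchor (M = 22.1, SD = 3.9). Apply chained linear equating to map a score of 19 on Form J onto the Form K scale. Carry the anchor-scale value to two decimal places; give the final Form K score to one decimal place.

7.4

Form J → anchor (Cohort 1): v = (4.6/13.3)(19 − 39.2) + 21.5 = 14.51
anchor → Form K (Cohort 2): y = (17.2/3.9)(14.51 − 22.1) + 40.9 = 7.4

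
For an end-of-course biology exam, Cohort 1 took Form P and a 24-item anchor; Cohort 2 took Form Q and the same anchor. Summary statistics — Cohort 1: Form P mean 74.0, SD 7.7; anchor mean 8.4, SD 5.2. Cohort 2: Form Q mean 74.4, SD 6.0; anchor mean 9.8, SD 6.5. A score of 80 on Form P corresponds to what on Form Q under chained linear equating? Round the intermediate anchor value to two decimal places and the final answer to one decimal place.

Form P → anchor (Cohort 1): v = (5.2/7.7)(80 − 74.0) + 8.4 = 12.45
anchor → Form Q (Cohort 2): y = (6.0/6.5)(12.45 − 9.8) + 74.4 = 76.8

76.8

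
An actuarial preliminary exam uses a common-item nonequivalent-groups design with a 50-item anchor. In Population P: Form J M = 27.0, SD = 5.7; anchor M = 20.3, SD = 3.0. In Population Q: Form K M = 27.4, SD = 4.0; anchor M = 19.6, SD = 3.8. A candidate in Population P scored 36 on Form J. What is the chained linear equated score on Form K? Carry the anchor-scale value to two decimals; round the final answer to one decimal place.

Form J → anchor (Population P): v = (3.0/5.7)(36 − 27.0) + 20.3 = 25.04
anchor → Form K (Population Q): y = (4.0/3.8)(25.04 − 19.6) + 27.4 = 33.1

33.1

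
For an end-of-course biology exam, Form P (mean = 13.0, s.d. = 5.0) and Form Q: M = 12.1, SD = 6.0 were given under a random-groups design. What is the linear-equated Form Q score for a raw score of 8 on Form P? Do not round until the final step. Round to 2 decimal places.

6.10

Linear equating: y = (SD_Y/SD_X)(x − M_X) + M_Y
y = (6.0/5.0)(8 − 13.0) + 12.1
y = 1.200000 × -5.0 + 12.1 = -6.0000 + 12.1 = 6.10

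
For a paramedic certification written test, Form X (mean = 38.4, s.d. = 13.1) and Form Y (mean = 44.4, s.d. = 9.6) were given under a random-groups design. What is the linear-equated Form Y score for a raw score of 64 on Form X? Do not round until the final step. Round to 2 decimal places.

63.16

Linear equating: y = (SD_Y/SD_X)(x − M_X) + M_Y
y = (9.6/13.1)(64 − 38.4) + 44.4
y = 0.732824 × 25.6 + 44.4 = 18.7603 + 44.4 = 63.16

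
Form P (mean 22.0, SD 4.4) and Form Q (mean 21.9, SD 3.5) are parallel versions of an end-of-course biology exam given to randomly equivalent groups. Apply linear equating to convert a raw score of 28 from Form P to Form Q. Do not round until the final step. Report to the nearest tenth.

26.7

Linear equating: y = (SD_Y/SD_X)(x − M_X) + M_Y
y = (3.5/4.4)(28 − 22.0) + 21.9
y = 0.795455 × 6.0 + 21.9 = 4.7727 + 21.9 = 26.7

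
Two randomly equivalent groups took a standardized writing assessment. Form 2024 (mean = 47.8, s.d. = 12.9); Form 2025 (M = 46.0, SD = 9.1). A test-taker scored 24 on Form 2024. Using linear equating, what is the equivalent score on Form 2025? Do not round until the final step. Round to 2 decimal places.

Linear equating: y = (SD_Y/SD_X)(x − M_X) + M_Y
y = (9.1/12.9)(24 − 47.8) + 46.0
y = 0.705426 × -23.8 + 46.0 = -16.7891 + 46.0 = 29.21

29.21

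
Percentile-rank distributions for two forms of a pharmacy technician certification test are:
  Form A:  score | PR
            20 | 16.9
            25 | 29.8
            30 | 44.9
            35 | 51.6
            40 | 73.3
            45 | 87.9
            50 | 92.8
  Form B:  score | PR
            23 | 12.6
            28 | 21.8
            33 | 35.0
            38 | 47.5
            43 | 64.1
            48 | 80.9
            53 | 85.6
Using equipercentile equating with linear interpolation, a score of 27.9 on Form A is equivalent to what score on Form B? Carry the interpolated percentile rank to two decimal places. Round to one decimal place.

34.4

PR of 27.9 on Form A: 29.8 + (27.9 − 25)/(30 − 25) × (44.9 − 29.8) = 38.56
On Form B, PR 38.56 falls between score 33 (PR 35.0) and 38 (PR 47.5).
Interpolate: 33 + (38.56 − 35.0)/(47.5 − 35.0) × (38 − 33) = 34.4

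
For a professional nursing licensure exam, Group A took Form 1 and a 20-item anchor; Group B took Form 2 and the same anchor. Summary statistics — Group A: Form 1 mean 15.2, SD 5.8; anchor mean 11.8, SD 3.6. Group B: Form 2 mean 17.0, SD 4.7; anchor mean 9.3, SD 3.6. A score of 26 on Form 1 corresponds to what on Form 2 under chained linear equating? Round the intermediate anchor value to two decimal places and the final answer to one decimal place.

29.0

Form 1 → anchor (Group A): v = (3.6/5.8)(26 − 15.2) + 11.8 = 18.50
anchor → Form 2 (Group B): y = (4.7/3.6)(18.50 − 9.3) + 17.0 = 29.0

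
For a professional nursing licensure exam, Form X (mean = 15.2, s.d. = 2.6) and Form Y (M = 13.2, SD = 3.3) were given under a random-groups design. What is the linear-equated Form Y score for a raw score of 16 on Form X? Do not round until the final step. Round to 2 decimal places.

14.22

Linear equating: y = (SD_Y/SD_X)(x − M_X) + M_Y
y = (3.3/2.6)(16 − 15.2) + 13.2
y = 1.269231 × 0.8 + 13.2 = 1.0154 + 13.2 = 14.22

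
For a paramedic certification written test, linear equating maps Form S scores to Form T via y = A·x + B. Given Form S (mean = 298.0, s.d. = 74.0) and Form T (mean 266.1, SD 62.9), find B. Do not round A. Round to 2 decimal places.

12.80

A = SD_Y / SD_X = 62.9 / 74.0 = 0.850000
B = M_Y − A·M_X = 266.1 − 0.850000 × 298.0 = 12.80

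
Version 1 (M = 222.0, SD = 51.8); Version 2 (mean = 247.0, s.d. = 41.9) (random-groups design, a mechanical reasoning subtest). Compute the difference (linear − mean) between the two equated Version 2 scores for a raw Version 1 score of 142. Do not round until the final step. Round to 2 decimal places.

15.29

Mean-equated: 142 + (247.0 − 222.0) = 167.00
Linear-equated: (41.9/51.8)(142 − 222.0) + 247.0 = 182.290
Difference = 182.290 − 167.00 = 15.29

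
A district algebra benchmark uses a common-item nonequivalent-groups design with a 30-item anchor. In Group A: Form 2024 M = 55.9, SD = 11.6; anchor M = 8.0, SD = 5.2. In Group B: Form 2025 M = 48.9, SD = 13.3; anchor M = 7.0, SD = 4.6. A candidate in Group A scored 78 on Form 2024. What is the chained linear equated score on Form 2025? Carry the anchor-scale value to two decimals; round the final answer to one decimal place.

80.4

Form 2024 → anchor (Group A): v = (5.2/11.6)(78 − 55.9) + 8.0 = 17.91
anchor → Form 2025 (Group B): y = (13.3/4.6)(17.91 − 7.0) + 48.9 = 80.4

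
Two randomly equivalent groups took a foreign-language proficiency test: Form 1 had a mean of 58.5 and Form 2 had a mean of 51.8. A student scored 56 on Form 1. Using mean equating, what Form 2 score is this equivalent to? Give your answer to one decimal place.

Mean equating: y = x + (M_Y − M_X) = 56 + (51.8 − 58.5) = 49.3

49.3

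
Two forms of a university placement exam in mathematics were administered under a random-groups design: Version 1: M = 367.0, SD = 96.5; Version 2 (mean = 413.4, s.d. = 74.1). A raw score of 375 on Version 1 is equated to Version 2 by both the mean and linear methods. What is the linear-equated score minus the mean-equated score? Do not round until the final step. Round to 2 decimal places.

Mean-equated: 375 + (413.4 − 367.0) = 421.40
Linear-equated: (74.1/96.5)(375 − 367.0) + 413.4 = 419.543
Difference = 419.543 − 421.40 = -1.86

-1.86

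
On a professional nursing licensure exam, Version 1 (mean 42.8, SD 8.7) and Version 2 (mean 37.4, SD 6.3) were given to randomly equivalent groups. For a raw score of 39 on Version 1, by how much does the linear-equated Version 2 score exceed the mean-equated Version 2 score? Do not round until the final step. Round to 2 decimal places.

1.05

Mean-equated: 39 + (37.4 − 42.8) = 33.60
Linear-equated: (6.3/8.7)(39 − 42.8) + 37.4 = 34.648
Difference = 34.648 − 33.60 = 1.05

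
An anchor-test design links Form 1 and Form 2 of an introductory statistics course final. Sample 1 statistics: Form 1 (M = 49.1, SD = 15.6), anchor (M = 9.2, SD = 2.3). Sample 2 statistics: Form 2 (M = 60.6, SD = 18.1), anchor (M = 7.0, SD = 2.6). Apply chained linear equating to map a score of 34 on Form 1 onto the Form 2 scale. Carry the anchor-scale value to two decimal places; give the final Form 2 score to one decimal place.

60.4

Form 1 → anchor (Sample 1): v = (2.3/15.6)(34 − 49.1) + 9.2 = 6.97
anchor → Form 2 (Sample 2): y = (18.1/2.6)(6.97 − 7.0) + 60.6 = 60.4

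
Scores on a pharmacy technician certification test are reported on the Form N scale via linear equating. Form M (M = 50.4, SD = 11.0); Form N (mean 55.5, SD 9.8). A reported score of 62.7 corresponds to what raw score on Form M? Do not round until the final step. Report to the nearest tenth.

58.5

Invert y = (SD_Y/SD_X)(x − M_X) + M_Y:
x = (SD_X/SD_Y)(y − M_Y) + M_X = (11.0/9.8)(62.7 − 55.5) + 50.4
x = 1.122449 × 7.200 + 50.4 = 58.5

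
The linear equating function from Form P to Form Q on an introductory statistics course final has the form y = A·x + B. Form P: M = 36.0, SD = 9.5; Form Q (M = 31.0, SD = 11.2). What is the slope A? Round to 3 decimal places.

1.179

A = SD_Y / SD_X = 11.2 / 9.5 = 1.179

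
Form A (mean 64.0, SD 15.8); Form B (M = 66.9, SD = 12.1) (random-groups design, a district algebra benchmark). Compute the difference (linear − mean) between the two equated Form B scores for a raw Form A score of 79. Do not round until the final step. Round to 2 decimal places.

Mean-equated: 79 + (66.9 − 64.0) = 81.90
Linear-equated: (12.1/15.8)(79 − 64.0) + 66.9 = 78.387
Difference = 78.387 − 81.90 = -3.51

-3.51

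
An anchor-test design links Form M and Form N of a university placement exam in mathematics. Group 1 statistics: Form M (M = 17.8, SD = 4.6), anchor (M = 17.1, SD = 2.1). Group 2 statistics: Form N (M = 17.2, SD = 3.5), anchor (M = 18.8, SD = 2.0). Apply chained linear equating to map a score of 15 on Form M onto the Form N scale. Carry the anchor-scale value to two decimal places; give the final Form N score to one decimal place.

Form M → anchor (Group 1): v = (2.1/4.6)(15 − 17.8) + 17.1 = 15.82
anchor → Form N (Group 2): y = (3.5/2.0)(15.82 − 18.8) + 17.2 = 12.0

12.0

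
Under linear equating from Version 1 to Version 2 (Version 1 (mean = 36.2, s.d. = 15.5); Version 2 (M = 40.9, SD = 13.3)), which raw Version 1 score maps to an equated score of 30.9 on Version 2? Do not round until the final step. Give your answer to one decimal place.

Invert y = (SD_Y/SD_X)(x − M_X) + M_Y:
x = (SD_X/SD_Y)(y − M_Y) + M_X = (15.5/13.3)(30.9 − 40.9) + 36.2
x = 1.165414 × -10.000 + 36.2 = 24.5

24.5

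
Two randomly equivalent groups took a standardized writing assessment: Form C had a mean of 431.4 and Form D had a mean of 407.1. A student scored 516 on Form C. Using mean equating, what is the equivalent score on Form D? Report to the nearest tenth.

491.7

Mean equating: y = x + (M_Y − M_X) = 516 + (407.1 − 431.4) = 491.7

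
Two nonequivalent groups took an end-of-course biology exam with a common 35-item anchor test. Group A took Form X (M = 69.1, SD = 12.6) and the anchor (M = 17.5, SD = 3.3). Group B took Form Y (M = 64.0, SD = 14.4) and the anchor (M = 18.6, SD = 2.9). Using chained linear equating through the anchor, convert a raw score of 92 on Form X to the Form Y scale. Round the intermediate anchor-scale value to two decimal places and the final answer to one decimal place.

Form X → anchor (Group A): v = (3.3/12.6)(92 − 69.1) + 17.5 = 23.50
anchor → Form Y (Group B): y = (14.4/2.9)(23.50 − 18.6) + 64.0 = 88.3

88.3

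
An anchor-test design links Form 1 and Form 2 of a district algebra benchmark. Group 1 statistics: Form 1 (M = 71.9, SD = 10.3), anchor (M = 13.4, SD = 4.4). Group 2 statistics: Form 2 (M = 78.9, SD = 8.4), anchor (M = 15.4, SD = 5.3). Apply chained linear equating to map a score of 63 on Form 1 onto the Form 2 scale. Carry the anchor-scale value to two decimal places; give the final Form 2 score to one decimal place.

69.7

Form 1 → anchor (Group 1): v = (4.4/10.3)(63 − 71.9) + 13.4 = 9.60
anchor → Form 2 (Group 2): y = (8.4/5.3)(9.60 − 15.4) + 78.9 = 69.7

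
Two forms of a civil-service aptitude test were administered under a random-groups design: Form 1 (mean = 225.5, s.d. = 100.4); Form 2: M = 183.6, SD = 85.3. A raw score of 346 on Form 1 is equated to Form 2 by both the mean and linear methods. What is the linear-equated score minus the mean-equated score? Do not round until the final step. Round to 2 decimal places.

-18.12

Mean-equated: 346 + (183.6 − 225.5) = 304.10
Linear-equated: (85.3/100.4)(346 − 225.5) + 183.6 = 285.977
Difference = 285.977 − 304.10 = -18.12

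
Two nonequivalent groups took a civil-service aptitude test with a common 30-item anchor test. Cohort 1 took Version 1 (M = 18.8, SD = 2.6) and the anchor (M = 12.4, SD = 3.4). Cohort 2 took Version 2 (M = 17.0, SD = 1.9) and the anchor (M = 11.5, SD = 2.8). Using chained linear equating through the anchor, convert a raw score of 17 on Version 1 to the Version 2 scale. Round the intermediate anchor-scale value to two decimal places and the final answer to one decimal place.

Version 1 → anchor (Cohort 1): v = (3.4/2.6)(17 − 18.8) + 12.4 = 10.05
anchor → Version 2 (Cohort 2): y = (1.9/2.8)(10.05 − 11.5) + 17.0 = 16.0

16.0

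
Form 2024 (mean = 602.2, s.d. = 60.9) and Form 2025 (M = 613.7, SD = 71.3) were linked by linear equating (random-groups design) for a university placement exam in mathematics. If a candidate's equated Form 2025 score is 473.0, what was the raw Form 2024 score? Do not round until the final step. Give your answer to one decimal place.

Invert y = (SD_Y/SD_X)(x − M_X) + M_Y:
x = (SD_X/SD_Y)(y − M_Y) + M_X = (60.9/71.3)(473.0 − 613.7) + 602.2
x = 0.854137 × -140.700 + 602.2 = 482.0

482.0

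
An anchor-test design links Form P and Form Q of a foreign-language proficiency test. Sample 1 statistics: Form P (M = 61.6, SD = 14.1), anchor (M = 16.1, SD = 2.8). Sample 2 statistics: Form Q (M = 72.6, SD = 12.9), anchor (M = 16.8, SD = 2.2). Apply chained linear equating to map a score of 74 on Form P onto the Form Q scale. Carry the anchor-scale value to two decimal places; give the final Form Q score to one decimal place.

82.9

Form P → anchor (Sample 1): v = (2.8/14.1)(74 − 61.6) + 16.1 = 18.56
anchor → Form Q (Sample 2): y = (12.9/2.2)(18.56 − 16.8) + 72.6 = 82.9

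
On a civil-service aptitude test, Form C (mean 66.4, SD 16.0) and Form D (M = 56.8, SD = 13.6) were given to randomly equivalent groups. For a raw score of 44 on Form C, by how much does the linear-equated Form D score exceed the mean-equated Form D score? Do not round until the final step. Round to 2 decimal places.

3.36

Mean-equated: 44 + (56.8 − 66.4) = 34.40
Linear-equated: (13.6/16.0)(44 − 66.4) + 56.8 = 37.760
Difference = 37.760 − 34.40 = 3.36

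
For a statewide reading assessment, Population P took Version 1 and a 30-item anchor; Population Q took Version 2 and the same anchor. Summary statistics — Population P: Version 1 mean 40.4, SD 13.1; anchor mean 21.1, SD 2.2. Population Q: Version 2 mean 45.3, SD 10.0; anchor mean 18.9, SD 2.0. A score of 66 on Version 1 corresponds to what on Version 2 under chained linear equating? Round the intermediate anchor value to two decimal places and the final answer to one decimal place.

Version 1 → anchor (Population P): v = (2.2/13.1)(66 − 40.4) + 21.1 = 25.40
anchor → Version 2 (Population Q): y = (10.0/2.0)(25.40 − 18.9) + 45.3 = 77.8

77.8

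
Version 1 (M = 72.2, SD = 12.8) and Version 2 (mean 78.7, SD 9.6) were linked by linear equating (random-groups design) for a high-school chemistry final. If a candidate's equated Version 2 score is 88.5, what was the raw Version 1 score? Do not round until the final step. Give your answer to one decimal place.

Invert y = (SD_Y/SD_X)(x − M_X) + M_Y:
x = (SD_X/SD_Y)(y − M_Y) + M_X = (12.8/9.6)(88.5 − 78.7) + 72.2
x = 1.333333 × 9.800 + 72.2 = 85.3

85.3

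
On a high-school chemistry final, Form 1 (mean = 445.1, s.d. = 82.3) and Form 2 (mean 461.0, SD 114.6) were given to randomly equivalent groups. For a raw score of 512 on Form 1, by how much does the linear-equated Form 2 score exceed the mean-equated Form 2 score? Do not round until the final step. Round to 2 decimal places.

26.26

Mean-equated: 512 + (461.0 − 445.1) = 527.90
Linear-equated: (114.6/82.3)(512 − 445.1) + 461.0 = 554.156
Difference = 554.156 − 527.90 = 26.26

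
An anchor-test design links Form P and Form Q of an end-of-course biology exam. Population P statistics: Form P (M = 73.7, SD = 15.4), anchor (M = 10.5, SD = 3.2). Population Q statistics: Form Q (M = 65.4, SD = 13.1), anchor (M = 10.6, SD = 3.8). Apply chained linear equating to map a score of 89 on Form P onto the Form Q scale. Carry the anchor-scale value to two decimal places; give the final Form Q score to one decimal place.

Form P → anchor (Population P): v = (3.2/15.4)(89 − 73.7) + 10.5 = 13.68
anchor → Form Q (Population Q): y = (13.1/3.8)(13.68 − 10.6) + 65.4 = 76.0

76.0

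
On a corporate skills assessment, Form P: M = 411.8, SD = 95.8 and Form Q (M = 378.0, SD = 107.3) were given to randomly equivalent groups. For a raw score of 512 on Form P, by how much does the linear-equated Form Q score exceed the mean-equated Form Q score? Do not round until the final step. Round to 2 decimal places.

12.03

Mean-equated: 512 + (378.0 − 411.8) = 478.20
Linear-equated: (107.3/95.8)(512 − 411.8) + 378.0 = 490.228
Difference = 490.228 − 478.20 = 12.03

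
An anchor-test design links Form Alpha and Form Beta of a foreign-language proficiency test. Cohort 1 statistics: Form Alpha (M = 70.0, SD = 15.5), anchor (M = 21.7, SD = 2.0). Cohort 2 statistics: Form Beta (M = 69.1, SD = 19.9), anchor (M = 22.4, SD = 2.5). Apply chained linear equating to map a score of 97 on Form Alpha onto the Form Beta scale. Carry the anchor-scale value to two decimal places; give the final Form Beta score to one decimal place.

91.2

Form Alpha → anchor (Cohort 1): v = (2.0/15.5)(97 − 70.0) + 21.7 = 25.18
anchor → Form Beta (Cohort 2): y = (19.9/2.5)(25.18 − 22.4) + 69.1 = 91.2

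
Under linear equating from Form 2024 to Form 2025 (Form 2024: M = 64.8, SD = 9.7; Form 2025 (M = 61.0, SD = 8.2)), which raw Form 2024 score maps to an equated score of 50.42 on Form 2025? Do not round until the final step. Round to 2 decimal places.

52.28

Invert y = (SD_Y/SD_X)(x − M_X) + M_Y:
x = (SD_X/SD_Y)(y − M_Y) + M_X = (9.7/8.2)(50.42 − 61.0) + 64.8
x = 1.182927 × -10.580 + 64.8 = 52.28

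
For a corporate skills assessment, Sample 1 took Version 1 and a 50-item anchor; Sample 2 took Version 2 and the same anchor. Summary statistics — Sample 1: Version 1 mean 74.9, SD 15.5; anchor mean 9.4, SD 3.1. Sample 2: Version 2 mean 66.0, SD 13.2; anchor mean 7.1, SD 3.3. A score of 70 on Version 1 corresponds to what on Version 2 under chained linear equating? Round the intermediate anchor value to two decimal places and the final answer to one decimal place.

Version 1 → anchor (Sample 1): v = (3.1/15.5)(70 − 74.9) + 9.4 = 8.42
anchor → Version 2 (Sample 2): y = (13.2/3.3)(8.42 − 7.1) + 66.0 = 71.3

71.3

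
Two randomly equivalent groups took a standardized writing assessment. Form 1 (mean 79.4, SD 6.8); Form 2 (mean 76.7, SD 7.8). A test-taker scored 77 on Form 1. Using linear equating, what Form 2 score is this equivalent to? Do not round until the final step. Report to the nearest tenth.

73.9

Linear equating: y = (SD_Y/SD_X)(x − M_X) + M_Y
y = (7.8/6.8)(77 − 79.4) + 76.7
y = 1.147059 × -2.4 + 76.7 = -2.7529 + 76.7 = 73.9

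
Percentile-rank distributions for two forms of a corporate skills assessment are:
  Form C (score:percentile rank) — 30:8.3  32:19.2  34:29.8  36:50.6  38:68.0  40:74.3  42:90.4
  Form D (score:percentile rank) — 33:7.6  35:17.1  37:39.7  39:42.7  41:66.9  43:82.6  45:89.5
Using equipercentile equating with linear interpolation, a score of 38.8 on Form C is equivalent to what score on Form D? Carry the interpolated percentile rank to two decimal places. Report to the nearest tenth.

PR of 38.8 on Form C: 68.0 + (38.8 − 38)/(40 − 38) × (74.3 − 68.0) = 70.52
On Form D, PR 70.52 falls between score 41 (PR 66.9) and 43 (PR 82.6).
Interpolate: 41 + (70.52 − 66.9)/(82.6 − 66.9) × (43 − 41) = 41.5

41.5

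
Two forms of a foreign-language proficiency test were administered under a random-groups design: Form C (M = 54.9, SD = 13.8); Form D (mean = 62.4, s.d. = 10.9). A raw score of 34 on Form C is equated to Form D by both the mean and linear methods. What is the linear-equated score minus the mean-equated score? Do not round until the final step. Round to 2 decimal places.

Mean-equated: 34 + (62.4 − 54.9) = 41.50
Linear-equated: (10.9/13.8)(34 − 54.9) + 62.4 = 45.892
Difference = 45.892 − 41.50 = 4.39

4.39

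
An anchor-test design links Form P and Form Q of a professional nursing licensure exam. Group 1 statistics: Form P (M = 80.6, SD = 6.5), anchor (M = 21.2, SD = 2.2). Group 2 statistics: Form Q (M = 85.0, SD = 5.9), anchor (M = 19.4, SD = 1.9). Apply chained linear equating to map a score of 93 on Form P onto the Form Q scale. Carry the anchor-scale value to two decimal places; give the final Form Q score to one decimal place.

103.6

Form P → anchor (Group 1): v = (2.2/6.5)(93 − 80.6) + 21.2 = 25.40
anchor → Form Q (Group 2): y = (5.9/1.9)(25.40 − 19.4) + 85.0 = 103.6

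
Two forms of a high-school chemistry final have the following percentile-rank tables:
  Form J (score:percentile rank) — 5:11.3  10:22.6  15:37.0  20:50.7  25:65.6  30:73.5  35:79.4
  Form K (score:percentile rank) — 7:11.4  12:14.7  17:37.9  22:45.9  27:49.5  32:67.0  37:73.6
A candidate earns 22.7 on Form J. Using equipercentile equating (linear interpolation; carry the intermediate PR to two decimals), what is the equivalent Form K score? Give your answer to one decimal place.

29.6

PR of 22.7 on Form J: 50.7 + (22.7 − 20)/(25 − 20) × (65.6 − 50.7) = 58.75
On Form K, PR 58.75 falls between score 27 (PR 49.5) and 32 (PR 67.0).
Interpolate: 27 + (58.75 − 49.5)/(67.0 − 49.5) × (32 − 27) = 29.6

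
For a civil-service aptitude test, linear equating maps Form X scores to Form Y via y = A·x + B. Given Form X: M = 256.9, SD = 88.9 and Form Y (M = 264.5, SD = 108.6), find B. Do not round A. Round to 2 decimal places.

-49.33

A = SD_Y / SD_X = 108.6 / 88.9 = 1.221597
B = M_Y − A·M_X = 264.5 − 1.221597 × 256.9 = -49.33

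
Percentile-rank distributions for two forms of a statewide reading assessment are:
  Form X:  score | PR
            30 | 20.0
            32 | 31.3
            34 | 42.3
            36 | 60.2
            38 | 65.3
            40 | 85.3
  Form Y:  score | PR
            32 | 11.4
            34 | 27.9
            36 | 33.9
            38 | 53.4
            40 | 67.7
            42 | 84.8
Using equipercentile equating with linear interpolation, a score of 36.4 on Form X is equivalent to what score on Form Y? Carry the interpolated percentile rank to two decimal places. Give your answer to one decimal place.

39.1

PR of 36.4 on Form X: 60.2 + (36.4 − 36)/(38 − 36) × (65.3 − 60.2) = 61.22
On Form Y, PR 61.22 falls between score 38 (PR 53.4) and 40 (PR 67.7).
Interpolate: 38 + (61.22 − 53.4)/(67.7 − 53.4) × (40 − 38) = 39.1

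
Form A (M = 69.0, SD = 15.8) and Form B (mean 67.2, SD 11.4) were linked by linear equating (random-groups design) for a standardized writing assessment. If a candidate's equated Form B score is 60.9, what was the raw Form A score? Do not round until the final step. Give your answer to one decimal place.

Invert y = (SD_Y/SD_X)(x − M_X) + M_Y:
x = (SD_X/SD_Y)(y − M_Y) + M_X = (15.8/11.4)(60.9 − 67.2) + 69.0
x = 1.385965 × -6.300 + 69.0 = 60.3

60.3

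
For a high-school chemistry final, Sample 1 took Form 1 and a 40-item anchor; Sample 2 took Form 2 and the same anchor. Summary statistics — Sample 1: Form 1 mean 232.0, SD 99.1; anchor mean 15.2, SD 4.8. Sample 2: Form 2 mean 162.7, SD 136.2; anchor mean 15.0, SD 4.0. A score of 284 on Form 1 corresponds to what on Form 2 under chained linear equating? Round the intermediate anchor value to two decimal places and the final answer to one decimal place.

255.3

Form 1 → anchor (Sample 1): v = (4.8/99.1)(284 − 232.0) + 15.2 = 17.72
anchor → Form 2 (Sample 2): y = (136.2/4.0)(17.72 − 15.0) + 162.7 = 255.3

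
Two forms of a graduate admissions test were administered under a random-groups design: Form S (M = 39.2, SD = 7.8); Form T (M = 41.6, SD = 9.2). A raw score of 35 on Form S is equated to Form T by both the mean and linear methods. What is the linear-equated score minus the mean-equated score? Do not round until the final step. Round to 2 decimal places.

-0.75

Mean-equated: 35 + (41.6 − 39.2) = 37.40
Linear-equated: (9.2/7.8)(35 − 39.2) + 41.6 = 36.646
Difference = 36.646 − 37.40 = -0.75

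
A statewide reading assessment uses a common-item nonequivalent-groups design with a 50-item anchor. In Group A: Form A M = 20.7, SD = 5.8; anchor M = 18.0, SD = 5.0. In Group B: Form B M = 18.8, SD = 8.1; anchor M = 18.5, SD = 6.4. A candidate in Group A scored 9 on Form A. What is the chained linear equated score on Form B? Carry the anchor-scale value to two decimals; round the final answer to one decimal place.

5.4

Form A → anchor (Group A): v = (5.0/5.8)(9 − 20.7) + 18.0 = 7.91
anchor → Form B (Group B): y = (8.1/6.4)(7.91 − 18.5) + 18.8 = 5.4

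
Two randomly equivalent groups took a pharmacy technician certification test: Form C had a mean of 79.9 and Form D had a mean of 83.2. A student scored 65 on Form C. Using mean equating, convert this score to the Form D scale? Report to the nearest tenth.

68.3

Mean equating: y = x + (M_Y − M_X) = 65 + (83.2 − 79.9) = 68.3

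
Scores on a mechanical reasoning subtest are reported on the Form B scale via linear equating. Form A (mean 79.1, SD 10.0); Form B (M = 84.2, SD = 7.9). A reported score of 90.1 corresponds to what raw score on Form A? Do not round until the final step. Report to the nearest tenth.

86.6

Invert y = (SD_Y/SD_X)(x − M_X) + M_Y:
x = (SD_X/SD_Y)(y − M_Y) + M_X = (10.0/7.9)(90.1 − 84.2) + 79.1
x = 1.265823 × 5.900 + 79.1 = 86.6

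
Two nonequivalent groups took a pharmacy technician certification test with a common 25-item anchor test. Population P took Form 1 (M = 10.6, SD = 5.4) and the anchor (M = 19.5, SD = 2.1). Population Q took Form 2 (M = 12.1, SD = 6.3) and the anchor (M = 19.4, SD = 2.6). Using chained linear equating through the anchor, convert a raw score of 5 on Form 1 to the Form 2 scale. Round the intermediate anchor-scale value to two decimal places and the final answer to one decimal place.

7.1

Form 1 → anchor (Population P): v = (2.1/5.4)(5 − 10.6) + 19.5 = 17.32
anchor → Form 2 (Population Q): y = (6.3/2.6)(17.32 − 19.4) + 12.1 = 7.1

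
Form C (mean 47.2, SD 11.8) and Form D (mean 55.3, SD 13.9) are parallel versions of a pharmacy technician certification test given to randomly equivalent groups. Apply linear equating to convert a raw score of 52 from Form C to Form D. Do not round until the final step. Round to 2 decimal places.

60.95

Linear equating: y = (SD_Y/SD_X)(x − M_X) + M_Y
y = (13.9/11.8)(52 − 47.2) + 55.3
y = 1.177966 × 4.8 + 55.3 = 5.6542 + 55.3 = 60.95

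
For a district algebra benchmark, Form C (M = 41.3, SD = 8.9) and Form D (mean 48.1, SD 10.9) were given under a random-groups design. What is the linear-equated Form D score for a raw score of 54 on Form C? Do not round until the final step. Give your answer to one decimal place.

Linear equating: y = (SD_Y/SD_X)(x − M_X) + M_Y
y = (10.9/8.9)(54 − 41.3) + 48.1
y = 1.224719 × 12.7 + 48.1 = 15.5539 + 48.1 = 63.7

63.7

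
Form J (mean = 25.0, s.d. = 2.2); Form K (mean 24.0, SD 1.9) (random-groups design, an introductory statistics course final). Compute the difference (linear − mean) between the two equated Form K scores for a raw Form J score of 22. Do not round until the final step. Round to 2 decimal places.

0.41

Mean-equated: 22 + (24.0 − 25.0) = 21.00
Linear-equated: (1.9/2.2)(22 − 25.0) + 24.0 = 21.409
Difference = 21.409 − 21.00 = 0.41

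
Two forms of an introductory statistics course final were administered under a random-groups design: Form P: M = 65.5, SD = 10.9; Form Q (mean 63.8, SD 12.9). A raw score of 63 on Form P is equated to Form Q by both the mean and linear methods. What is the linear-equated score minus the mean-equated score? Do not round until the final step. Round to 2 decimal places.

Mean-equated: 63 + (63.8 − 65.5) = 61.30
Linear-equated: (12.9/10.9)(63 − 65.5) + 63.8 = 60.841
Difference = 60.841 − 61.30 = -0.46

-0.46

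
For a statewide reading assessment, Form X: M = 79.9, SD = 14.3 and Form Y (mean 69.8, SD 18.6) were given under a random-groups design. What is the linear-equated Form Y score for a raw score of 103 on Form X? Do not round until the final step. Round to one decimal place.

99.8

Linear equating: y = (SD_Y/SD_X)(x − M_X) + M_Y
y = (18.6/14.3)(103 − 79.9) + 69.8
y = 1.300699 × 23.1 + 69.8 = 30.0462 + 69.8 = 99.8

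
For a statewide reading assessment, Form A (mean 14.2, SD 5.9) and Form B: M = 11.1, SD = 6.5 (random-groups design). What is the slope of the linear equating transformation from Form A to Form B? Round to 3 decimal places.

A = SD_Y / SD_X = 6.5 / 5.9 = 1.102

1.102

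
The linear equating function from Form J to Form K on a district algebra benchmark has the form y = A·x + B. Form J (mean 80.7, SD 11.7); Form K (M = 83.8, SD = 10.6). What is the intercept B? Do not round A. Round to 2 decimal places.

A = SD_Y / SD_X = 10.6 / 11.7 = 0.905983
B = M_Y − A·M_X = 83.8 − 0.905983 × 80.7 = 10.69

10.69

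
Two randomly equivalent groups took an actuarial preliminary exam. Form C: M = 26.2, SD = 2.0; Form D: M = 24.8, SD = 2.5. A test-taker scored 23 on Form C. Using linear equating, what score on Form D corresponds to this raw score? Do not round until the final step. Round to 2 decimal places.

20.80

Linear equating: y = (SD_Y/SD_X)(x − M_X) + M_Y
y = (2.5/2.0)(23 − 26.2) + 24.8
y = 1.250000 × -3.2 + 24.8 = -4.0000 + 24.8 = 20.80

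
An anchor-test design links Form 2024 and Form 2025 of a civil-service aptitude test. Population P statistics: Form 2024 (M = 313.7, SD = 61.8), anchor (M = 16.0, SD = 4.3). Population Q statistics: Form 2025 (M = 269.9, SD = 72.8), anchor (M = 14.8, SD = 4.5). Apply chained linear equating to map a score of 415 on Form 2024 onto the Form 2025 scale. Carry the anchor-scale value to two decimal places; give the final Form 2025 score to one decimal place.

Form 2024 → anchor (Population P): v = (4.3/61.8)(415 − 313.7) + 16.0 = 23.05
anchor → Form 2025 (Population Q): y = (72.8/4.5)(23.05 − 14.8) + 269.9 = 403.4

403.4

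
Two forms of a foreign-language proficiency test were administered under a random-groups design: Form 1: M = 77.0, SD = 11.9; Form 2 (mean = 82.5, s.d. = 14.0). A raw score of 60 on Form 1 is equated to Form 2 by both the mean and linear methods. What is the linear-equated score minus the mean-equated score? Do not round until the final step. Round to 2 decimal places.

-3.00

Mean-equated: 60 + (82.5 − 77.0) = 65.50
Linear-equated: (14.0/11.9)(60 − 77.0) + 82.5 = 62.500
Difference = 62.500 − 65.50 = -3.00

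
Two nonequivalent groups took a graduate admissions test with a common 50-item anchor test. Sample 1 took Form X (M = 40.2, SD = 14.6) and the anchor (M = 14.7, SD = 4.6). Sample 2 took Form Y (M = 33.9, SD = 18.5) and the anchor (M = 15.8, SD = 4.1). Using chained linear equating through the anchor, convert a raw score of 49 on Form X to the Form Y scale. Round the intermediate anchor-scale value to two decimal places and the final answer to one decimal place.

Form X → anchor (Sample 1): v = (4.6/14.6)(49 − 40.2) + 14.7 = 17.47
anchor → Form Y (Sample 2): y = (18.5/4.1)(17.47 − 15.8) + 33.9 = 41.4

41.4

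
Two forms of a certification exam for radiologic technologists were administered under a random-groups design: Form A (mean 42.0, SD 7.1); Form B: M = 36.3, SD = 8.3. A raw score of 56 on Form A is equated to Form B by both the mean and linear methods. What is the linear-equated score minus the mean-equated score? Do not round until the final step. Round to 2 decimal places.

2.37

Mean-equated: 56 + (36.3 − 42.0) = 50.30
Linear-equated: (8.3/7.1)(56 − 42.0) + 36.3 = 52.666
Difference = 52.666 − 50.30 = 2.37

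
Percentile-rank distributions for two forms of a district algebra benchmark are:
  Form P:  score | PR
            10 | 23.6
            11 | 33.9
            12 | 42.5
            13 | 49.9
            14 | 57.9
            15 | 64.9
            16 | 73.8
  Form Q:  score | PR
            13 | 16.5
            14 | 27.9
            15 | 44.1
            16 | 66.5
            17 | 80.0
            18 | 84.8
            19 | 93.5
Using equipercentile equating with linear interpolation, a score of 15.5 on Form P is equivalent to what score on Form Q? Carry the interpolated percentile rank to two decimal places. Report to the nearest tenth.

PR of 15.5 on Form P: 64.9 + (15.5 − 15)/(16 − 15) × (73.8 − 64.9) = 69.35
On Form Q, PR 69.35 falls between score 16 (PR 66.5) and 17 (PR 80.0).
Interpolate: 16 + (69.35 − 66.5)/(80.0 − 66.5) × (17 − 16) = 16.2

16.2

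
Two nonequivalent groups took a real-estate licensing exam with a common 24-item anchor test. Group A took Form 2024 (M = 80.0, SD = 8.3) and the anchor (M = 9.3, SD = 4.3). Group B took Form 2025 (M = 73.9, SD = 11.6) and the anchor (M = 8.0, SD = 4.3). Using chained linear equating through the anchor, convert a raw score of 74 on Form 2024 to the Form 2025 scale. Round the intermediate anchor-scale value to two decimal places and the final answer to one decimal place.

69.0

Form 2024 → anchor (Group A): v = (4.3/8.3)(74 − 80.0) + 9.3 = 6.19
anchor → Form 2025 (Group B): y = (11.6/4.3)(6.19 − 8.0) + 73.9 = 69.0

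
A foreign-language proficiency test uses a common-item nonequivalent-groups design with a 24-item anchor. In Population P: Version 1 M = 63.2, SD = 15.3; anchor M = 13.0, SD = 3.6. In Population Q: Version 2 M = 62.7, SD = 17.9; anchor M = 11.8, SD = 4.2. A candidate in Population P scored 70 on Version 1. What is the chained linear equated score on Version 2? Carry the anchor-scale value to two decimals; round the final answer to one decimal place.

Version 1 → anchor (Population P): v = (3.6/15.3)(70 − 63.2) + 13.0 = 14.60
anchor → Version 2 (Population Q): y = (17.9/4.2)(14.60 − 11.8) + 62.7 = 74.6

74.6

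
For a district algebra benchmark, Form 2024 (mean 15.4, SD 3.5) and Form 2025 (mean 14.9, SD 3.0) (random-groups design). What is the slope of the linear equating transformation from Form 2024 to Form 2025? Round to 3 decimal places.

0.857

A = SD_Y / SD_X = 3.0 / 3.5 = 0.857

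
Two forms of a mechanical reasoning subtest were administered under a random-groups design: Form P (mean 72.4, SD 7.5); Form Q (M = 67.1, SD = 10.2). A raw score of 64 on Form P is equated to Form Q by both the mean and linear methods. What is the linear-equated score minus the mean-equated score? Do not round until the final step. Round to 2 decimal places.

Mean-equated: 64 + (67.1 − 72.4) = 58.70
Linear-equated: (10.2/7.5)(64 − 72.4) + 67.1 = 55.676
Difference = 55.676 − 58.70 = -3.02

-3.02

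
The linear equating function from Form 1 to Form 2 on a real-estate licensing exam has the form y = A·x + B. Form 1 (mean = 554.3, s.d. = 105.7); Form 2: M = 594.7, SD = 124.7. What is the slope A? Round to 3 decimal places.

A = SD_Y / SD_X = 124.7 / 105.7 = 1.180

1.180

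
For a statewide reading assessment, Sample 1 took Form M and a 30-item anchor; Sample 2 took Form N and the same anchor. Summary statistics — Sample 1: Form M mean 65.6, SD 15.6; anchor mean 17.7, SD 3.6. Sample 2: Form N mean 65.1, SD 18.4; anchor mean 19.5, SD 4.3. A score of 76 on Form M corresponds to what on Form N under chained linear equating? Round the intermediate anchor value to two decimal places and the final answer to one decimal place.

Form M → anchor (Sample 1): v = (3.6/15.6)(76 − 65.6) + 17.7 = 20.10
anchor → Form N (Sample 2): y = (18.4/4.3)(20.10 − 19.5) + 65.1 = 67.7

67.7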